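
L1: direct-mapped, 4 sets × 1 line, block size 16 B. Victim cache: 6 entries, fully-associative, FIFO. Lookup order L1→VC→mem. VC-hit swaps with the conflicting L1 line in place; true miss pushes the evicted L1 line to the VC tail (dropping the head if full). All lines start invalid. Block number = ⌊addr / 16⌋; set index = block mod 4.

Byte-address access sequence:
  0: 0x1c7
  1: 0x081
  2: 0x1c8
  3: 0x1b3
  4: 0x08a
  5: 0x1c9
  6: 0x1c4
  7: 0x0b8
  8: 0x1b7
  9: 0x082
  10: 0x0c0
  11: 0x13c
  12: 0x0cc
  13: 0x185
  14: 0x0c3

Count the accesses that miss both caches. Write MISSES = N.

MISSES = 7

#0 0x1c7→b28/s0 MISS; vc=[]
#1 0x81→b8/s0 MISS; vc=[28]
#2 0x1c8→b28/s0 VC-HIT; vc=[8]
#3 0x1b3→b27/s3 MISS; vc=[8]
#4 0x8a→b8/s0 VC-HIT; vc=[28]
#5 0x1c9→b28/s0 VC-HIT; vc=[8]
#6 0x1c4→b28/s0 L1-HIT; vc=[8]
#7 0xb8→b11/s3 MISS; vc=[8,27]
#8 0x1b7→b27/s3 VC-HIT; vc=[8,11]
#9 0x82→b8/s0 VC-HIT; vc=[28,11]
#10 0xc0→b12/s0 MISS; vc=[28,11,8]
#11 0x13c→b19/s3 MISS; vc=[28,11,8,27]
#12 0xcc→b12/s0 L1-HIT; vc=[28,11,8,27]
#13 0x185→b24/s0 MISS; vc=[28,11,8,27,12]
#14 0xc3→b12/s0 VC-HIT; vc=[28,11,8,27,24]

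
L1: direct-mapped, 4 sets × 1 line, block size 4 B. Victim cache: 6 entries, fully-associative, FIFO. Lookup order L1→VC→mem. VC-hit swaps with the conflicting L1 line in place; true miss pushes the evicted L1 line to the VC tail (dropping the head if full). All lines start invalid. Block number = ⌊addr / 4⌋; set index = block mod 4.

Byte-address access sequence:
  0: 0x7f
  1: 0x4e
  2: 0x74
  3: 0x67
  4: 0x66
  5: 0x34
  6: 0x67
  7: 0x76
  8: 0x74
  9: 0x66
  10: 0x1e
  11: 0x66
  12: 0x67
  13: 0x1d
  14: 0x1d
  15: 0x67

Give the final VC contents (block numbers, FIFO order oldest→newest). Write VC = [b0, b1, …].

#0 0x7f→b31/s3 MISS; vc=[]
#1 0x4e→b19/s3 MISS; vc=[31]
#2 0x74→b29/s1 MISS; vc=[31]
#3 0x67→b25/s1 MISS; vc=[31,29]
#4 0x66→b25/s1 L1-HIT; vc=[31,29]
#5 0x34→b13/s1 MISS; vc=[31,29,25]
#6 0x67→b25/s1 VC-HIT; vc=[31,29,13]
#7 0x76→b29/s1 VC-HIT; vc=[31,25,13]
#8 0x74→b29/s1 L1-HIT; vc=[31,25,13]
#9 0x66→b25/s1 VC-HIT; vc=[31,29,13]
#10 0x1e→b7/s3 MISS; vc=[31,29,13,19]
#11 0x66→b25/s1 L1-HIT; vc=[31,29,13,19]
#12 0x67→b25/s1 L1-HIT; vc=[31,29,13,19]
#13 0x1d→b7/s3 L1-HIT; vc=[31,29,13,19]
#14 0x1d→b7/s3 L1-HIT; vc=[31,29,13,19]
#15 0x67→b25/s1 L1-HIT; vc=[31,29,13,19]

VC = [31, 29, 13, 19]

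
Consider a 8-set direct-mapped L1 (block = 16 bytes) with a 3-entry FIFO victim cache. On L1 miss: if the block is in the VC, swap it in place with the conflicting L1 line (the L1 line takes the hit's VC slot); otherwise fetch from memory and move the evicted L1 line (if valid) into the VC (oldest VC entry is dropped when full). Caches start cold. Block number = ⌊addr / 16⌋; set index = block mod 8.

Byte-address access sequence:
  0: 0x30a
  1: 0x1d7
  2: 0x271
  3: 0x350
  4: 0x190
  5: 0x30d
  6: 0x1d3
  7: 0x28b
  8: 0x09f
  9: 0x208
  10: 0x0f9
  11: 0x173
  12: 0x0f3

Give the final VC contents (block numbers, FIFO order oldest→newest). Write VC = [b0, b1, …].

#0 0x30a→b48/s0 MISS; vc=[]
#1 0x1d7→b29/s5 MISS; vc=[]
#2 0x271→b39/s7 MISS; vc=[]
#3 0x350→b53/s5 MISS; vc=[29]
#4 0x190→b25/s1 MISS; vc=[29]
#5 0x30d→b48/s0 L1-HIT; vc=[29]
#6 0x1d3→b29/s5 VC-HIT; vc=[53]
#7 0x28b→b40/s0 MISS; vc=[53,48]
#8 0x9f→b9/s1 MISS; vc=[53,48,25]
#9 0x208→b32/s0 MISS; vc=[48,25,40]
#10 0xf9→b15/s7 MISS; vc=[25,40,39]
#11 0x173→b23/s7 MISS; vc=[40,39,15]
#12 0xf3→b15/s7 VC-HIT; vc=[40,39,23]

VC = [40, 39, 23]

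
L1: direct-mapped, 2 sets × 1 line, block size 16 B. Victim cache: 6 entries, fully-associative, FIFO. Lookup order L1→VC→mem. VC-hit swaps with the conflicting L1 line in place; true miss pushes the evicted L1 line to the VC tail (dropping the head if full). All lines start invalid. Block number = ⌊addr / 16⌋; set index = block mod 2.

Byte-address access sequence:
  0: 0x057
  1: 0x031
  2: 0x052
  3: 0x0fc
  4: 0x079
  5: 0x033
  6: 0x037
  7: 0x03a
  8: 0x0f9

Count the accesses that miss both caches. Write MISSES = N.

0: 0x57 (blk 5, set 1) → MISS  vc=[]
1: 0x31 (blk 3, set 1) → MISS  vc=[5]
2: 0x52 (blk 5, set 1) → VC-HIT  vc=[3]
3: 0xfc (blk 15, set 1) → MISS  vc=[3, 5]
4: 0x79 (blk 7, set 1) → MISS  vc=[3, 5, 15]
5: 0x33 (blk 3, set 1) → VC-HIT  vc=[7, 5, 15]
6: 0x37 (blk 3, set 1) → L1-HIT  vc=[7, 5, 15]
7: 0x3a (blk 3, set 1) → L1-HIT  vc=[7, 5, 15]
8: 0xf9 (blk 15, set 1) → VC-HIT  vc=[7, 5, 3]

MISSES = 4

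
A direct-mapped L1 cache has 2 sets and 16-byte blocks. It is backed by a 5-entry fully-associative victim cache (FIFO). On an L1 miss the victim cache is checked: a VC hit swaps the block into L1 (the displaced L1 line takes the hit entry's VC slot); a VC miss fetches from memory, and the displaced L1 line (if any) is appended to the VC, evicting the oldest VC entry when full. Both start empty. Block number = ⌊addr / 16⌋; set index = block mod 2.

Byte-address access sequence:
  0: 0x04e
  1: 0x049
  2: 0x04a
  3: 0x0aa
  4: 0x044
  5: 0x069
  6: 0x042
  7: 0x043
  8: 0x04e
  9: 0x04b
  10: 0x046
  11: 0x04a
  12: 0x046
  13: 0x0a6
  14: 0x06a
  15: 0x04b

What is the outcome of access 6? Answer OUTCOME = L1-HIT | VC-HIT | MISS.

0: 0x4e (blk 4, set 0) → MISS  vc=[]
1: 0x49 (blk 4, set 0) → L1-HIT  vc=[]
2: 0x4a (blk 4, set 0) → L1-HIT  vc=[]
3: 0xaa (blk 10, set 0) → MISS  vc=[4]
4: 0x44 (blk 4, set 0) → VC-HIT  vc=[10]
5: 0x69 (blk 6, set 0) → MISS  vc=[10, 4]
6: 0x42 (blk 4, set 0) → VC-HIT  vc=[10, 6]
7: 0x43 (blk 4, set 0) → L1-HIT  vc=[10, 6]
8: 0x4e (blk 4, set 0) → L1-HIT  vc=[10, 6]
9: 0x4b (blk 4, set 0) → L1-HIT  vc=[10, 6]
10: 0x46 (blk 4, set 0) → L1-HIT  vc=[10, 6]
11: 0x4a (blk 4, set 0) → L1-HIT  vc=[10, 6]
12: 0x46 (blk 4, set 0) → L1-HIT  vc=[10, 6]
13: 0xa6 (blk 10, set 0) → VC-HIT  vc=[4, 6]
14: 0x6a (blk 6, set 0) → VC-HIT  vc=[4, 10]
15: 0x4b (blk 4, set 0) → VC-HIT  vc=[6, 10]

OUTCOME = VC-HIT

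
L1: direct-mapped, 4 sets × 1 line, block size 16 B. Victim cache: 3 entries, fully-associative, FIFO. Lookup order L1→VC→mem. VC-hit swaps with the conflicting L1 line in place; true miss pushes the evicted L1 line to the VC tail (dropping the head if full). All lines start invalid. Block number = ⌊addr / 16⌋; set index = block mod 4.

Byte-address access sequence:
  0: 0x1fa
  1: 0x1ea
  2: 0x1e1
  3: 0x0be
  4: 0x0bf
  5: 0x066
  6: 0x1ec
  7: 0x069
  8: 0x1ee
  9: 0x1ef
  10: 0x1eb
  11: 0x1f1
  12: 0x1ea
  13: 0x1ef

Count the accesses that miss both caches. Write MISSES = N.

0: 0x1fa (blk 31, set 3) → MISS  vc=[]
1: 0x1ea (blk 30, set 2) → MISS  vc=[]
2: 0x1e1 (blk 30, set 2) → L1-HIT  vc=[]
3: 0xbe (blk 11, set 3) → MISS  vc=[31]
4: 0xbf (blk 11, set 3) → L1-HIT  vc=[31]
5: 0x66 (blk 6, set 2) → MISS  vc=[31, 30]
6: 0x1ec (blk 30, set 2) → VC-HIT  vc=[31, 6]
7: 0x69 (blk 6, set 2) → VC-HIT  vc=[31, 30]
8: 0x1ee (blk 30, set 2) → VC-HIT  vc=[31, 6]
9: 0x1ef (blk 30, set 2) → L1-HIT  vc=[31, 6]
10: 0x1eb (blk 30, set 2) → L1-HIT  vc=[31, 6]
11: 0x1f1 (blk 31, set 3) → VC-HIT  vc=[11, 6]
12: 0x1ea (blk 30, set 2) → L1-HIT  vc=[11, 6]
13: 0x1ef (blk 30, set 2) → L1-HIT  vc=[11, 6]

MISSES = 4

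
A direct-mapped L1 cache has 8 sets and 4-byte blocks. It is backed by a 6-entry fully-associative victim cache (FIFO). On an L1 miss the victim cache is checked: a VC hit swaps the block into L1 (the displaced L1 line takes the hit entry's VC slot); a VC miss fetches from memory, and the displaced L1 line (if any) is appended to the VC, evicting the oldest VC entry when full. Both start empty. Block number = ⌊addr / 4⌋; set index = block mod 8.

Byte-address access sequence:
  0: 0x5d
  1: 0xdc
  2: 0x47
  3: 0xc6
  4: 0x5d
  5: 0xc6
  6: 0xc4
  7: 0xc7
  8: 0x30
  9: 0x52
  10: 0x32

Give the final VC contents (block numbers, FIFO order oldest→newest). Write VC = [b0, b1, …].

VC = [55, 17, 20]

  [0] addr=0x5d blk=23 s=7: MISS | VC []
  [1] addr=0xdc blk=55 s=7: MISS | VC [23]
  [2] addr=0x47 blk=17 s=1: MISS | VC [23]
  [3] addr=0xc6 blk=49 s=1: MISS | VC [23, 17]
  [4] addr=0x5d blk=23 s=7: VC-HIT | VC [55, 17]
  [5] addr=0xc6 blk=49 s=1: L1-HIT | VC [55, 17]
  [6] addr=0xc4 blk=49 s=1: L1-HIT | VC [55, 17]
  [7] addr=0xc7 blk=49 s=1: L1-HIT | VC [55, 17]
  [8] addr=0x30 blk=12 s=4: MISS | VC [55, 17]
  [9] addr=0x52 blk=20 s=4: MISS | VC [55, 17, 12]
  [10] addr=0x32 blk=12 s=4: VC-HIT | VC [55, 17, 20]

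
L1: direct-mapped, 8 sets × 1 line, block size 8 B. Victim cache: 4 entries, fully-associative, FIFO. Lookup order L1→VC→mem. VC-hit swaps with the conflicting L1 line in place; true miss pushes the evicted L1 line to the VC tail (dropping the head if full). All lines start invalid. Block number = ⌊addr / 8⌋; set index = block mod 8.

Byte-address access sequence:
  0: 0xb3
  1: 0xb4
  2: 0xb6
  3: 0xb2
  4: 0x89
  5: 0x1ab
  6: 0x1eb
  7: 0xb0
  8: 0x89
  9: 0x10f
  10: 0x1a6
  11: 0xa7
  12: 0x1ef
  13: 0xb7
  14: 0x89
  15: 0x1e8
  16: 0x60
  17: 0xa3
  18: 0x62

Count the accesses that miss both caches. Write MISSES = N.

MISSES = 8

#0 0xb3→b22/s6 MISS; vc=[]
#1 0xb4→b22/s6 L1-HIT; vc=[]
#2 0xb6→b22/s6 L1-HIT; vc=[]
#3 0xb2→b22/s6 L1-HIT; vc=[]
#4 0x89→b17/s1 MISS; vc=[]
#5 0x1ab→b53/s5 MISS; vc=[]
#6 0x1eb→b61/s5 MISS; vc=[53]
#7 0xb0→b22/s6 L1-HIT; vc=[53]
#8 0x89→b17/s1 L1-HIT; vc=[53]
#9 0x10f→b33/s1 MISS; vc=[53,17]
#10 0x1a6→b52/s4 MISS; vc=[53,17]
#11 0xa7→b20/s4 MISS; vc=[53,17,52]
#12 0x1ef→b61/s5 L1-HIT; vc=[53,17,52]
#13 0xb7→b22/s6 L1-HIT; vc=[53,17,52]
#14 0x89→b17/s1 VC-HIT; vc=[53,33,52]
#15 0x1e8→b61/s5 L1-HIT; vc=[53,33,52]
#16 0x60→b12/s4 MISS; vc=[53,33,52,20]
#17 0xa3→b20/s4 VC-HIT; vc=[53,33,52,12]
#18 0x62→b12/s4 VC-HIT; vc=[53,33,52,20]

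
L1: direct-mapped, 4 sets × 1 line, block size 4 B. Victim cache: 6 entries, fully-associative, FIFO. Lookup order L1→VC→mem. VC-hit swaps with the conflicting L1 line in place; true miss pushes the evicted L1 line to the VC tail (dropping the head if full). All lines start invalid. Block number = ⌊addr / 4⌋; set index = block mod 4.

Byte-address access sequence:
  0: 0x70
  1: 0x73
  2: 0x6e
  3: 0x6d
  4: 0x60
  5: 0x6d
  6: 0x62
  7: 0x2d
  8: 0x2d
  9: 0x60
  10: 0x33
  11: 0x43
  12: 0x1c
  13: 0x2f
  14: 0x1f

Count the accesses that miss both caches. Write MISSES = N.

#0 0x70→b28/s0 MISS; vc=[]
#1 0x73→b28/s0 L1-HIT; vc=[]
#2 0x6e→b27/s3 MISS; vc=[]
#3 0x6d→b27/s3 L1-HIT; vc=[]
#4 0x60→b24/s0 MISS; vc=[28]
#5 0x6d→b27/s3 L1-HIT; vc=[28]
#6 0x62→b24/s0 L1-HIT; vc=[28]
#7 0x2d→b11/s3 MISS; vc=[28,27]
#8 0x2d→b11/s3 L1-HIT; vc=[28,27]
#9 0x60→b24/s0 L1-HIT; vc=[28,27]
#10 0x33→b12/s0 MISS; vc=[28,27,24]
#11 0x43→b16/s0 MISS; vc=[28,27,24,12]
#12 0x1c→b7/s3 MISS; vc=[28,27,24,12,11]
#13 0x2f→b11/s3 VC-HIT; vc=[28,27,24,12,7]
#14 0x1f→b7/s3 VC-HIT; vc=[28,27,24,12,11]

MISSES = 7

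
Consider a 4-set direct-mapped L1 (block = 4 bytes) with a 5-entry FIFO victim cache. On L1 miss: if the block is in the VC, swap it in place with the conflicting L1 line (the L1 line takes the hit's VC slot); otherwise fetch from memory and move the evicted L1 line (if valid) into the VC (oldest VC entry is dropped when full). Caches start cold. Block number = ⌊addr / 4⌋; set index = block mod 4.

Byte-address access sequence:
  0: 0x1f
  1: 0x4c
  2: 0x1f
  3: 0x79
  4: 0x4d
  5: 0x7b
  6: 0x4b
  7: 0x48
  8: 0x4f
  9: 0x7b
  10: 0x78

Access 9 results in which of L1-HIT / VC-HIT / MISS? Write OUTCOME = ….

#0 0x1f→b7/s3 MISS; vc=[]
#1 0x4c→b19/s3 MISS; vc=[7]
#2 0x1f→b7/s3 VC-HIT; vc=[19]
#3 0x79→b30/s2 MISS; vc=[19]
#4 0x4d→b19/s3 VC-HIT; vc=[7]
#5 0x7b→b30/s2 L1-HIT; vc=[7]
#6 0x4b→b18/s2 MISS; vc=[7,30]
#7 0x48→b18/s2 L1-HIT; vc=[7,30]
#8 0x4f→b19/s3 L1-HIT; vc=[7,30]
#9 0x7b→b30/s2 VC-HIT; vc=[7,18]
#10 0x78→b30/s2 L1-HIT; vc=[7,18]

OUTCOME = VC-HIT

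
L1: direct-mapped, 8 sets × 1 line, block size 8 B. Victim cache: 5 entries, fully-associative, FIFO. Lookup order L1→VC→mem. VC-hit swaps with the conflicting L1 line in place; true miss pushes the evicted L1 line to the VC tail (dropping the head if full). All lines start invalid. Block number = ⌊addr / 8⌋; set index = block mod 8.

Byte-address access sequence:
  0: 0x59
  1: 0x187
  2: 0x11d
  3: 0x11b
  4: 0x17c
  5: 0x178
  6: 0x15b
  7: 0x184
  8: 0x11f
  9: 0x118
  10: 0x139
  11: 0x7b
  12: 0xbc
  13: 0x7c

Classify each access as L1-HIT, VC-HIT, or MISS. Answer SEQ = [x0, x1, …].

#0 0x59→b11/s3 MISS; vc=[]
#1 0x187→b48/s0 MISS; vc=[]
#2 0x11d→b35/s3 MISS; vc=[11]
#3 0x11b→b35/s3 L1-HIT; vc=[11]
#4 0x17c→b47/s7 MISS; vc=[11]
#5 0x178→b47/s7 L1-HIT; vc=[11]
#6 0x15b→b43/s3 MISS; vc=[11,35]
#7 0x184→b48/s0 L1-HIT; vc=[11,35]
#8 0x11f→b35/s3 VC-HIT; vc=[11,43]
#9 0x118→b35/s3 L1-HIT; vc=[11,43]
#10 0x139→b39/s7 MISS; vc=[11,43,47]
#11 0x7b→b15/s7 MISS; vc=[11,43,47,39]
#12 0xbc→b23/s7 MISS; vc=[11,43,47,39,15]
#13 0x7c→b15/s7 VC-HIT; vc=[11,43,47,39,23]

SEQ = [MISS, MISS, MISS, L1-HIT, MISS, L1-HIT, MISS, L1-HIT, VC-HIT, L1-HIT, MISS, MISS, MISS, VC-HIT]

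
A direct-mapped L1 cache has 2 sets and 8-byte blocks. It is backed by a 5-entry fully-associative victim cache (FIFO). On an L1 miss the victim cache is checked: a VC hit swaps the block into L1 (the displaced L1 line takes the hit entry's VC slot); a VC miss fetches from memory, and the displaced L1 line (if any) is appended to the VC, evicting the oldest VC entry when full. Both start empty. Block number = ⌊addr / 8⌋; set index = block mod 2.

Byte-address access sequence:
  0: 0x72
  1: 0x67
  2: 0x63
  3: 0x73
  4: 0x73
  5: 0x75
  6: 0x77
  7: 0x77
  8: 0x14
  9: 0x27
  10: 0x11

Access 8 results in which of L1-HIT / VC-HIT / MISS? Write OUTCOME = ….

OUTCOME = MISS

#0 0x72→b14/s0 MISS; vc=[]
#1 0x67→b12/s0 MISS; vc=[14]
#2 0x63→b12/s0 L1-HIT; vc=[14]
#3 0x73→b14/s0 VC-HIT; vc=[12]
#4 0x73→b14/s0 L1-HIT; vc=[12]
#5 0x75→b14/s0 L1-HIT; vc=[12]
#6 0x77→b14/s0 L1-HIT; vc=[12]
#7 0x77→b14/s0 L1-HIT; vc=[12]
#8 0x14→b2/s0 MISS; vc=[12,14]
#9 0x27→b4/s0 MISS; vc=[12,14,2]
#10 0x11→b2/s0 VC-HIT; vc=[12,14,4]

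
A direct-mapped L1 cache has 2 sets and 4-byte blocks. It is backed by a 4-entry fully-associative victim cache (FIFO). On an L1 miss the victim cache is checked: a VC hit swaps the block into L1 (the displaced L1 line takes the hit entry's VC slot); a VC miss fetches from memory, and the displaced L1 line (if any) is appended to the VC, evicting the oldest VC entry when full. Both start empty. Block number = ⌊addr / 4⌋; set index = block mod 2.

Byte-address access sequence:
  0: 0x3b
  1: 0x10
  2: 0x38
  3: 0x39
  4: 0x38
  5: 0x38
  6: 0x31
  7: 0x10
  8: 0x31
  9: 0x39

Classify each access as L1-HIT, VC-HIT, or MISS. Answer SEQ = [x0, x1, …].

SEQ = [MISS, MISS, VC-HIT, L1-HIT, L1-HIT, L1-HIT, MISS, VC-HIT, VC-HIT, VC-HIT]

#0 0x3b→b14/s0 MISS; vc=[]
#1 0x10→b4/s0 MISS; vc=[14]
#2 0x38→b14/s0 VC-HIT; vc=[4]
#3 0x39→b14/s0 L1-HIT; vc=[4]
#4 0x38→b14/s0 L1-HIT; vc=[4]
#5 0x38→b14/s0 L1-HIT; vc=[4]
#6 0x31→b12/s0 MISS; vc=[4,14]
#7 0x10→b4/s0 VC-HIT; vc=[12,14]
#8 0x31→b12/s0 VC-HIT; vc=[4,14]
#9 0x39→b14/s0 VC-HIT; vc=[4,12]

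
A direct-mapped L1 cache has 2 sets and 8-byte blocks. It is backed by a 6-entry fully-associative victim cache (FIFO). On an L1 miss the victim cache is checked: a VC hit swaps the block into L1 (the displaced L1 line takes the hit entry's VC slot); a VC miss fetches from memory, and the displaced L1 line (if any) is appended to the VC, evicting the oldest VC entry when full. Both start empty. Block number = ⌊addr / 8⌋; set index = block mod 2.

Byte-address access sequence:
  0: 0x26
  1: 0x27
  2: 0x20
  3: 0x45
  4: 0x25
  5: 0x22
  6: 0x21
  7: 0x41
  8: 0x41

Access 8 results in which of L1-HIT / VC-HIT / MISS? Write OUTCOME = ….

0: 0x26 (blk 4, set 0) → MISS  vc=[]
1: 0x27 (blk 4, set 0) → L1-HIT  vc=[]
2: 0x20 (blk 4, set 0) → L1-HIT  vc=[]
3: 0x45 (blk 8, set 0) → MISS  vc=[4]
4: 0x25 (blk 4, set 0) → VC-HIT  vc=[8]
5: 0x22 (blk 4, set 0) → L1-HIT  vc=[8]
6: 0x21 (blk 4, set 0) → L1-HIT  vc=[8]
7: 0x41 (blk 8, set 0) → VC-HIT  vc=[4]
8: 0x41 (blk 8, set 0) → L1-HIT  vc=[4]

OUTCOME = L1-HIT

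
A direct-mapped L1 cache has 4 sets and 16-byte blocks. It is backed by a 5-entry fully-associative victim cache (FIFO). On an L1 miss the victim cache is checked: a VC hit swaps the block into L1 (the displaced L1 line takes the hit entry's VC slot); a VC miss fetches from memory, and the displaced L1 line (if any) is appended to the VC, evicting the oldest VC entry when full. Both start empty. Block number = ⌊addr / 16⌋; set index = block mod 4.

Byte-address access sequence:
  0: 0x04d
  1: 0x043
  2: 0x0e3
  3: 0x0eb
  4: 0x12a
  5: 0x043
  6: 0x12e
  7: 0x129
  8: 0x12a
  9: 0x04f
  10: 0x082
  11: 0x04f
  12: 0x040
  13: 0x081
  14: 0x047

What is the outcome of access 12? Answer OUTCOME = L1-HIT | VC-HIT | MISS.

#0 0x4d→b4/s0 MISS; vc=[]
#1 0x43→b4/s0 L1-HIT; vc=[]
#2 0xe3→b14/s2 MISS; vc=[]
#3 0xeb→b14/s2 L1-HIT; vc=[]
#4 0x12a→b18/s2 MISS; vc=[14]
#5 0x43→b4/s0 L1-HIT; vc=[14]
#6 0x12e→b18/s2 L1-HIT; vc=[14]
#7 0x129→b18/s2 L1-HIT; vc=[14]
#8 0x12a→b18/s2 L1-HIT; vc=[14]
#9 0x4f→b4/s0 L1-HIT; vc=[14]
#10 0x82→b8/s0 MISS; vc=[14,4]
#11 0x4f→b4/s0 VC-HIT; vc=[14,8]
#12 0x40→b4/s0 L1-HIT; vc=[14,8]
#13 0x81→b8/s0 VC-HIT; vc=[14,4]
#14 0x47→b4/s0 VC-HIT; vc=[14,8]

OUTCOME = L1-HIT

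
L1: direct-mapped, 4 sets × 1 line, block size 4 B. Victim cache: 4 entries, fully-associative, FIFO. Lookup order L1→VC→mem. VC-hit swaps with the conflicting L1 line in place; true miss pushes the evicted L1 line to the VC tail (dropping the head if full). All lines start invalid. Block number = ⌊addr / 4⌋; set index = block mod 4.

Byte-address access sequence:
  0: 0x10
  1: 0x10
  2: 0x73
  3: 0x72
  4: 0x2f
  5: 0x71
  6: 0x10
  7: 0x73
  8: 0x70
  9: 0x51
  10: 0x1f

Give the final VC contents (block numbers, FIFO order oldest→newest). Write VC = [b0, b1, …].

VC = [4, 28, 11]

0: 0x10 (blk 4, set 0) → MISS  vc=[]
1: 0x10 (blk 4, set 0) → L1-HIT  vc=[]
2: 0x73 (blk 28, set 0) → MISS  vc=[4]
3: 0x72 (blk 28, set 0) → L1-HIT  vc=[4]
4: 0x2f (blk 11, set 3) → MISS  vc=[4]
5: 0x71 (blk 28, set 0) → L1-HIT  vc=[4]
6: 0x10 (blk 4, set 0) → VC-HIT  vc=[28]
7: 0x73 (blk 28, set 0) → VC-HIT  vc=[4]
8: 0x70 (blk 28, set 0) → L1-HIT  vc=[4]
9: 0x51 (blk 20, set 0) → MISS  vc=[4, 28]
10: 0x1f (blk 7, set 3) → MISS  vc=[4, 28, 11]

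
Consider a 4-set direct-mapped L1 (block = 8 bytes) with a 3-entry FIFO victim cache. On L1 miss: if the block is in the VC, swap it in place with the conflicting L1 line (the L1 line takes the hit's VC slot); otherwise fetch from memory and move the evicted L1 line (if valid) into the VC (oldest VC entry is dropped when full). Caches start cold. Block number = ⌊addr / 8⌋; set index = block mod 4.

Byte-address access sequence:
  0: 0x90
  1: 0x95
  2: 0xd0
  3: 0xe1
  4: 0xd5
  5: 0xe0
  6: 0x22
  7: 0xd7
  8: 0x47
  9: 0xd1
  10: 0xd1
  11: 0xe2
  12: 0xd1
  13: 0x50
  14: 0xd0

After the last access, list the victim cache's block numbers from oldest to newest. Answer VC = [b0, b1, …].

#0 0x90→b18/s2 MISS; vc=[]
#1 0x95→b18/s2 L1-HIT; vc=[]
#2 0xd0→b26/s2 MISS; vc=[18]
#3 0xe1→b28/s0 MISS; vc=[18]
#4 0xd5→b26/s2 L1-HIT; vc=[18]
#5 0xe0→b28/s0 L1-HIT; vc=[18]
#6 0x22→b4/s0 MISS; vc=[18,28]
#7 0xd7→b26/s2 L1-HIT; vc=[18,28]
#8 0x47→b8/s0 MISS; vc=[18,28,4]
#9 0xd1→b26/s2 L1-HIT; vc=[18,28,4]
#10 0xd1→b26/s2 L1-HIT; vc=[18,28,4]
#11 0xe2→b28/s0 VC-HIT; vc=[18,8,4]
#12 0xd1→b26/s2 L1-HIT; vc=[18,8,4]
#13 0x50→b10/s2 MISS; vc=[8,4,26]
#14 0xd0→b26/s2 VC-HIT; vc=[8,4,10]

VC = [8, 4, 10]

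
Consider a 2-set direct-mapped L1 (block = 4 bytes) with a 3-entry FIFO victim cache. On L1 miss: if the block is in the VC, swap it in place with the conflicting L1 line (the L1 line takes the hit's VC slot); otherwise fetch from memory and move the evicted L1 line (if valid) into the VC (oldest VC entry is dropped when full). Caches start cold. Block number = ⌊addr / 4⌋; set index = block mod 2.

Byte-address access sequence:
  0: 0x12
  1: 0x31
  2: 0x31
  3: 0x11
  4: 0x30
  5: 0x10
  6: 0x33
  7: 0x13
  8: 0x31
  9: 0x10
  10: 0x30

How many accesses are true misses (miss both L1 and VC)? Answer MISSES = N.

  [0] addr=0x12 blk=4 s=0: MISS | VC []
  [1] addr=0x31 blk=12 s=0: MISS | VC [4]
  [2] addr=0x31 blk=12 s=0: L1-HIT | VC [4]
  [3] addr=0x11 blk=4 s=0: VC-HIT | VC [12]
  [4] addr=0x30 blk=12 s=0: VC-HIT | VC [4]
  [5] addr=0x10 blk=4 s=0: VC-HIT | VC [12]
  [6] addr=0x33 blk=12 s=0: VC-HIT | VC [4]
  [7] addr=0x13 blk=4 s=0: VC-HIT | VC [12]
  [8] addr=0x31 blk=12 s=0: VC-HIT | VC [4]
  [9] addr=0x10 blk=4 s=0: VC-HIT | VC [12]
  [10] addr=0x30 blk=12 s=0: VC-HIT | VC [4]

MISSES = 2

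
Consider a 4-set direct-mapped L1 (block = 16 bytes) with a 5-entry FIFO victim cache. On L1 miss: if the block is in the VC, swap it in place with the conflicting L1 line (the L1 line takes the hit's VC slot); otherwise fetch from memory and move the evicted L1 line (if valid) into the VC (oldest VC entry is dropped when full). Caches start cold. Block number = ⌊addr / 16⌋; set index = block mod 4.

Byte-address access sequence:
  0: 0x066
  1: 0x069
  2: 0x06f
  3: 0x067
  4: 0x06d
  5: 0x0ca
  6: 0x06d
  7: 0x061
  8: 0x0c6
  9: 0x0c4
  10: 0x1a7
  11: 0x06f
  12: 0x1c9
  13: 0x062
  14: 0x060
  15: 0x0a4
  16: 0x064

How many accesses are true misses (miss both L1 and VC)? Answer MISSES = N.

0: 0x66 (blk 6, set 2) → MISS  vc=[]
1: 0x69 (blk 6, set 2) → L1-HIT  vc=[]
2: 0x6f (blk 6, set 2) → L1-HIT  vc=[]
3: 0x67 (blk 6, set 2) → L1-HIT  vc=[]
4: 0x6d (blk 6, set 2) → L1-HIT  vc=[]
5: 0xca (blk 12, set 0) → MISS  vc=[]
6: 0x6d (blk 6, set 2) → L1-HIT  vc=[]
7: 0x61 (blk 6, set 2) → L1-HIT  vc=[]
8: 0xc6 (blk 12, set 0) → L1-HIT  vc=[]
9: 0xc4 (blk 12, set 0) → L1-HIT  vc=[]
10: 0x1a7 (blk 26, set 2) → MISS  vc=[6]
11: 0x6f (blk 6, set 2) → VC-HIT  vc=[26]
12: 0x1c9 (blk 28, set 0) → MISS  vc=[26, 12]
13: 0x62 (blk 6, set 2) → L1-HIT  vc=[26, 12]
14: 0x60 (blk 6, set 2) → L1-HIT  vc=[26, 12]
15: 0xa4 (blk 10, set 2) → MISS  vc=[26, 12, 6]
16: 0x64 (blk 6, set 2) → VC-HIT  vc=[26, 12, 10]

MISSES = 5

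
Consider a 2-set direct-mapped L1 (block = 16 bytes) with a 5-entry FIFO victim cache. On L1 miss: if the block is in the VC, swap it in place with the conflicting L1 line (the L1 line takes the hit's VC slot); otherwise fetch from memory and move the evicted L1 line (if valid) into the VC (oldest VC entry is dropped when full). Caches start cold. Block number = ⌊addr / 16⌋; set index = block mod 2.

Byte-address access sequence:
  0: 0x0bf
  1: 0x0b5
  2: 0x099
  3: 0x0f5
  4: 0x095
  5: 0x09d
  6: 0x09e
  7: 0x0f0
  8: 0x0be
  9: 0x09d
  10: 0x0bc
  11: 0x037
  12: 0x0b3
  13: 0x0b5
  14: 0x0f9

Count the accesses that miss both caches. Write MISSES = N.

0: 0xbf (blk 11, set 1) → MISS  vc=[]
1: 0xb5 (blk 11, set 1) → L1-HIT  vc=[]
2: 0x99 (blk 9, set 1) → MISS  vc=[11]
3: 0xf5 (blk 15, set 1) → MISS  vc=[11, 9]
4: 0x95 (blk 9, set 1) → VC-HIT  vc=[11, 15]
5: 0x9d (blk 9, set 1) → L1-HIT  vc=[11, 15]
6: 0x9e (blk 9, set 1) → L1-HIT  vc=[11, 15]
7: 0xf0 (blk 15, set 1) → VC-HIT  vc=[11, 9]
8: 0xbe (blk 11, set 1) → VC-HIT  vc=[15, 9]
9: 0x9d (blk 9, set 1) → VC-HIT  vc=[15, 11]
10: 0xbc (blk 11, set 1) → VC-HIT  vc=[15, 9]
11: 0x37 (blk 3, set 1) → MISS  vc=[15, 9, 11]
12: 0xb3 (blk 11, set 1) → VC-HIT  vc=[15, 9, 3]
13: 0xb5 (blk 11, set 1) → L1-HIT  vc=[15, 9, 3]
14: 0xf9 (blk 15, set 1) → VC-HIT  vc=[11, 9, 3]

MISSES = 4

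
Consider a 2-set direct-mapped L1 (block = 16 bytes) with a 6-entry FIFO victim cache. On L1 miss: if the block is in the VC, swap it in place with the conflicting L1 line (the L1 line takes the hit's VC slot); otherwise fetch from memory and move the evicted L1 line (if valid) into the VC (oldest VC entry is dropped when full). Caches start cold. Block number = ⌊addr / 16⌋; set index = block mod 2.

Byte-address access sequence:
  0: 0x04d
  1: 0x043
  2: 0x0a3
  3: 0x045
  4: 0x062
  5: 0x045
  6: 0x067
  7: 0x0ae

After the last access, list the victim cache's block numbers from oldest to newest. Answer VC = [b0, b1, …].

  [0] addr=0x4d blk=4 s=0: MISS | VC []
  [1] addr=0x43 blk=4 s=0: L1-HIT | VC []
  [2] addr=0xa3 blk=10 s=0: MISS | VC [4]
  [3] addr=0x45 blk=4 s=0: VC-HIT | VC [10]
  [4] addr=0x62 blk=6 s=0: MISS | VC [10, 4]
  [5] addr=0x45 blk=4 s=0: VC-HIT | VC [10, 6]
  [6] addr=0x67 blk=6 s=0: VC-HIT | VC [10, 4]
  [7] addr=0xae blk=10 s=0: VC-HIT | VC [6, 4]

VC = [6, 4]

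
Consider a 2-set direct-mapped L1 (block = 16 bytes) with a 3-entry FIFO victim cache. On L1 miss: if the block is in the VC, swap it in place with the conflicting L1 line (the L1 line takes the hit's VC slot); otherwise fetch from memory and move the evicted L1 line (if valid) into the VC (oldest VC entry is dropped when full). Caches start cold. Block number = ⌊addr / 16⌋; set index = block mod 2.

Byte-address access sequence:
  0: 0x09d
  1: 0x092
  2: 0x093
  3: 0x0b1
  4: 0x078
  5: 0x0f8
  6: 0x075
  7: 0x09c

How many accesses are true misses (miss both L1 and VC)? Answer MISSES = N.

0: 0x9d (blk 9, set 1) → MISS  vc=[]
1: 0x92 (blk 9, set 1) → L1-HIT  vc=[]
2: 0x93 (blk 9, set 1) → L1-HIT  vc=[]
3: 0xb1 (blk 11, set 1) → MISS  vc=[9]
4: 0x78 (blk 7, set 1) → MISS  vc=[9, 11]
5: 0xf8 (blk 15, set 1) → MISS  vc=[9, 11, 7]
6: 0x75 (blk 7, set 1) → VC-HIT  vc=[9, 11, 15]
7: 0x9c (blk 9, set 1) → VC-HIT  vc=[7, 11, 15]

MISSES = 4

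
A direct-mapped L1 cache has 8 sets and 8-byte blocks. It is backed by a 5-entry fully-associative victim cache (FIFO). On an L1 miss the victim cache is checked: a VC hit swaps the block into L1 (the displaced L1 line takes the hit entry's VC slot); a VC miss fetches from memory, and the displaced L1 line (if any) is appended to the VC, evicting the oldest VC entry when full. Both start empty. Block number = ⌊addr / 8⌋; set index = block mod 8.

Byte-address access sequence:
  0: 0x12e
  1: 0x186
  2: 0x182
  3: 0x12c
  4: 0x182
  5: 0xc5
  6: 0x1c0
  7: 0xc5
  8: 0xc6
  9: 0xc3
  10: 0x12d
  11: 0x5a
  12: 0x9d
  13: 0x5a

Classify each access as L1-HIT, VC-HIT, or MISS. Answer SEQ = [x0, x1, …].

SEQ = [MISS, MISS, L1-HIT, L1-HIT, L1-HIT, MISS, MISS, VC-HIT, L1-HIT, L1-HIT, L1-HIT, MISS, MISS, VC-HIT]

  [0] addr=0x12e blk=37 s=5: MISS | VC []
  [1] addr=0x186 blk=48 s=0: MISS | VC []
  [2] addr=0x182 blk=48 s=0: L1-HIT | VC []
  [3] addr=0x12c blk=37 s=5: L1-HIT | VC []
  [4] addr=0x182 blk=48 s=0: L1-HIT | VC []
  [5] addr=0xc5 blk=24 s=0: MISS | VC [48]
  [6] addr=0x1c0 blk=56 s=0: MISS | VC [48, 24]
  [7] addr=0xc5 blk=24 s=0: VC-HIT | VC [48, 56]
  [8] addr=0xc6 blk=24 s=0: L1-HIT | VC [48, 56]
  [9] addr=0xc3 blk=24 s=0: L1-HIT | VC [48, 56]
  [10] addr=0x12d blk=37 s=5: L1-HIT | VC [48, 56]
  [11] addr=0x5a blk=11 s=3: MISS | VC [48, 56]
  [12] addr=0x9d blk=19 s=3: MISS | VC [48, 56, 11]
  [13] addr=0x5a blk=11 s=3: VC-HIT | VC [48, 56, 19]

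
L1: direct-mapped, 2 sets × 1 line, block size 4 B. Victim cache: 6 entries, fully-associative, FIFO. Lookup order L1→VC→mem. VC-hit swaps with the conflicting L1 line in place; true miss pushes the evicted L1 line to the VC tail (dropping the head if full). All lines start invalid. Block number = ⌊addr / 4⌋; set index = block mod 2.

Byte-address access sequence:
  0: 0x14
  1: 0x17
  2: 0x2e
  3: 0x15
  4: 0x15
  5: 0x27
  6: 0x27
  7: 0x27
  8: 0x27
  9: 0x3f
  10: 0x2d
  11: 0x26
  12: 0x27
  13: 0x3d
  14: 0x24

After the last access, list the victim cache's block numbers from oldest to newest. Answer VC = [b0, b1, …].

#0 0x14→b5/s1 MISS; vc=[]
#1 0x17→b5/s1 L1-HIT; vc=[]
#2 0x2e→b11/s1 MISS; vc=[5]
#3 0x15→b5/s1 VC-HIT; vc=[11]
#4 0x15→b5/s1 L1-HIT; vc=[11]
#5 0x27→b9/s1 MISS; vc=[11,5]
#6 0x27→b9/s1 L1-HIT; vc=[11,5]
#7 0x27→b9/s1 L1-HIT; vc=[11,5]
#8 0x27→b9/s1 L1-HIT; vc=[11,5]
#9 0x3f→b15/s1 MISS; vc=[11,5,9]
#10 0x2d→b11/s1 VC-HIT; vc=[15,5,9]
#11 0x26→b9/s1 VC-HIT; vc=[15,5,11]
#12 0x27→b9/s1 L1-HIT; vc=[15,5,11]
#13 0x3d→b15/s1 VC-HIT; vc=[9,5,11]
#14 0x24→b9/s1 VC-HIT; vc=[15,5,11]

VC = [15, 5, 11]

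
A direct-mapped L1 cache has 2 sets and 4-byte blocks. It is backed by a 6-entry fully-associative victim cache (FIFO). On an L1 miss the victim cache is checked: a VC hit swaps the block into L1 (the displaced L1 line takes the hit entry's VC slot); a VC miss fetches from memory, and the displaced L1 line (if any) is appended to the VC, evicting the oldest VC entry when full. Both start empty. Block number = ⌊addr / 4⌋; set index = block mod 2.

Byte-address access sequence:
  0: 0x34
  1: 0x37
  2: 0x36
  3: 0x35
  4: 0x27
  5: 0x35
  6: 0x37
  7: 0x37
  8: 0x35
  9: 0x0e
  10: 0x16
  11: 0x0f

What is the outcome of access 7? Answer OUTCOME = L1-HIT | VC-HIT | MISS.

  [0] addr=0x34 blk=13 s=1: MISS | VC []
  [1] addr=0x37 blk=13 s=1: L1-HIT | VC []
  [2] addr=0x36 blk=13 s=1: L1-HIT | VC []
  [3] addr=0x35 blk=13 s=1: L1-HIT | VC []
  [4] addr=0x27 blk=9 s=1: MISS | VC [13]
  [5] addr=0x35 blk=13 s=1: VC-HIT | VC [9]
  [6] addr=0x37 blk=13 s=1: L1-HIT | VC [9]
  [7] addr=0x37 blk=13 s=1: L1-HIT | VC [9]
  [8] addr=0x35 blk=13 s=1: L1-HIT | VC [9]
  [9] addr=0xe blk=3 s=1: MISS | VC [9, 13]
  [10] addr=0x16 blk=5 s=1: MISS | VC [9, 13, 3]
  [11] addr=0xf blk=3 s=1: VC-HIT | VC [9, 13, 5]

OUTCOME = L1-HIT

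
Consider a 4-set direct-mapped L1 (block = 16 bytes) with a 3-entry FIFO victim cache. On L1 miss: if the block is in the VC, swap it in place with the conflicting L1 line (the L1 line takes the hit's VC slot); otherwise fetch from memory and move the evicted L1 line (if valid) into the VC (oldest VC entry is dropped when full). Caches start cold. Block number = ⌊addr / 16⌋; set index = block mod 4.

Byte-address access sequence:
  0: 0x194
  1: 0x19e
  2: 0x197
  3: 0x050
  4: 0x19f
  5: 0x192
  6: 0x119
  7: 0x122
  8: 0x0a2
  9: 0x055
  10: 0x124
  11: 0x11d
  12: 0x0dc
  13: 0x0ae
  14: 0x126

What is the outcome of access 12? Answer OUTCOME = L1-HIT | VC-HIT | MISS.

OUTCOME = MISS

0: 0x194 (blk 25, set 1) → MISS  vc=[]
1: 0x19e (blk 25, set 1) → L1-HIT  vc=[]
2: 0x197 (blk 25, set 1) → L1-HIT  vc=[]
3: 0x50 (blk 5, set 1) → MISS  vc=[25]
4: 0x19f (blk 25, set 1) → VC-HIT  vc=[5]
5: 0x192 (blk 25, set 1) → L1-HIT  vc=[5]
6: 0x119 (blk 17, set 1) → MISS  vc=[5, 25]
7: 0x122 (blk 18, set 2) → MISS  vc=[5, 25]
8: 0xa2 (blk 10, set 2) → MISS  vc=[5, 25, 18]
9: 0x55 (blk 5, set 1) → VC-HIT  vc=[17, 25, 18]
10: 0x124 (blk 18, set 2) → VC-HIT  vc=[17, 25, 10]
11: 0x11d (blk 17, set 1) → VC-HIT  vc=[5, 25, 10]
12: 0xdc (blk 13, set 1) → MISS  vc=[25, 10, 17]
13: 0xae (blk 10, set 2) → VC-HIT  vc=[25, 18, 17]
14: 0x126 (blk 18, set 2) → VC-HIT  vc=[25, 10, 17]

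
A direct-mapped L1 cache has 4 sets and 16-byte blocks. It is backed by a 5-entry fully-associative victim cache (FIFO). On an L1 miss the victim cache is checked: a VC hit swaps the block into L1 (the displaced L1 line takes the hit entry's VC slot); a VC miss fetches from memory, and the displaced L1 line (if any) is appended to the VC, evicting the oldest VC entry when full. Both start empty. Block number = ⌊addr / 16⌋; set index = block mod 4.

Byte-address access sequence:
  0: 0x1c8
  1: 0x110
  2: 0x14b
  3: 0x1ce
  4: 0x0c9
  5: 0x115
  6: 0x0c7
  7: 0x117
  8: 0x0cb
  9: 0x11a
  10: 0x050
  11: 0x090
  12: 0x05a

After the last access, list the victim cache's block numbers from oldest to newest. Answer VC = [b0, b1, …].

VC = [20, 28, 17, 9]

  [0] addr=0x1c8 blk=28 s=0: MISS | VC []
  [1] addr=0x110 blk=17 s=1: MISS | VC []
  [2] addr=0x14b blk=20 s=0: MISS | VC [28]
  [3] addr=0x1ce blk=28 s=0: VC-HIT | VC [20]
  [4] addr=0xc9 blk=12 s=0: MISS | VC [20, 28]
  [5] addr=0x115 blk=17 s=1: L1-HIT | VC [20, 28]
  [6] addr=0xc7 blk=12 s=0: L1-HIT | VC [20, 28]
  [7] addr=0x117 blk=17 s=1: L1-HIT | VC [20, 28]
  [8] addr=0xcb blk=12 s=0: L1-HIT | VC [20, 28]
  [9] addr=0x11a blk=17 s=1: L1-HIT | VC [20, 28]
  [10] addr=0x50 blk=5 s=1: MISS | VC [20, 28, 17]
  [11] addr=0x90 blk=9 s=1: MISS | VC [20, 28, 17, 5]
  [12] addr=0x5a blk=5 s=1: VC-HIT | VC [20, 28, 17, 9]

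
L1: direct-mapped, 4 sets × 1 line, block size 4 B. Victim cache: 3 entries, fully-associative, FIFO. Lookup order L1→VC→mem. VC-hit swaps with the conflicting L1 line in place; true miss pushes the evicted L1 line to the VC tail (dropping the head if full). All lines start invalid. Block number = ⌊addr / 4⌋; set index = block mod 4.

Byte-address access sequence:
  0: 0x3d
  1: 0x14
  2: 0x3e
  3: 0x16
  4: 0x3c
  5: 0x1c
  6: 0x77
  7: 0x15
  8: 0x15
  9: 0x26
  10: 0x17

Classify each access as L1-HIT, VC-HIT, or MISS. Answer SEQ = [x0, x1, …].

0: 0x3d (blk 15, set 3) → MISS  vc=[]
1: 0x14 (blk 5, set 1) → MISS  vc=[]
2: 0x3e (blk 15, set 3) → L1-HIT  vc=[]
3: 0x16 (blk 5, set 1) → L1-HIT  vc=[]
4: 0x3c (blk 15, set 3) → L1-HIT  vc=[]
5: 0x1c (blk 7, set 3) → MISS  vc=[15]
6: 0x77 (blk 29, set 1) → MISS  vc=[15, 5]
7: 0x15 (blk 5, set 1) → VC-HIT  vc=[15, 29]
8: 0x15 (blk 5, set 1) → L1-HIT  vc=[15, 29]
9: 0x26 (blk 9, set 1) → MISS  vc=[15, 29, 5]
10: 0x17 (blk 5, set 1) → VC-HIT  vc=[15, 29, 9]

SEQ = [MISS, MISS, L1-HIT, L1-HIT, L1-HIT, MISS, MISS, VC-HIT, L1-HIT, MISS, VC-HIT]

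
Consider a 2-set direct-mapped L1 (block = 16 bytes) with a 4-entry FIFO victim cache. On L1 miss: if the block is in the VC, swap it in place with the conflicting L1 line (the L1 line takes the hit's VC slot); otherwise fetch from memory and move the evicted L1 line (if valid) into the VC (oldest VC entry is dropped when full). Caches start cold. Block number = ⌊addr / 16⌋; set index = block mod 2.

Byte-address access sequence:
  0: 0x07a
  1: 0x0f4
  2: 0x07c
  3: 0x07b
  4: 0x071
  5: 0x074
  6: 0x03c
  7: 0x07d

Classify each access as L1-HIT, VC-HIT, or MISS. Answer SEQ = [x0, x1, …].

#0 0x7a→b7/s1 MISS; vc=[]
#1 0xf4→b15/s1 MISS; vc=[7]
#2 0x7c→b7/s1 VC-HIT; vc=[15]
#3 0x7b→b7/s1 L1-HIT; vc=[15]
#4 0x71→b7/s1 L1-HIT; vc=[15]
#5 0x74→b7/s1 L1-HIT; vc=[15]
#6 0x3c→b3/s1 MISS; vc=[15,7]
#7 0x7d→b7/s1 VC-HIT; vc=[15,3]

SEQ = [MISS, MISS, VC-HIT, L1-HIT, L1-HIT, L1-HIT, MISS, VC-HIT]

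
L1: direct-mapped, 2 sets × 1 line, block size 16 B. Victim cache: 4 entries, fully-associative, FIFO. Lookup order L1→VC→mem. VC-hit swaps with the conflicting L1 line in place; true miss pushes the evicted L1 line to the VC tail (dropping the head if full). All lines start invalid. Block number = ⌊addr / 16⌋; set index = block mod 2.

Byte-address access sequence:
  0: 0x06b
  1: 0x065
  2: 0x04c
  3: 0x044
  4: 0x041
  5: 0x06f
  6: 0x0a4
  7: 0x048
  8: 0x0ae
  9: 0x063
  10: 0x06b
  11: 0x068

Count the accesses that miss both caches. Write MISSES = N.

MISSES = 3

#0 0x6b→b6/s0 MISS; vc=[]
#1 0x65→b6/s0 L1-HIT; vc=[]
#2 0x4c→b4/s0 MISS; vc=[6]
#3 0x44→b4/s0 L1-HIT; vc=[6]
#4 0x41→b4/s0 L1-HIT; vc=[6]
#5 0x6f→b6/s0 VC-HIT; vc=[4]
#6 0xa4→b10/s0 MISS; vc=[4,6]
#7 0x48→b4/s0 VC-HIT; vc=[10,6]
#8 0xae→b10/s0 VC-HIT; vc=[4,6]
#9 0x63→b6/s0 VC-HIT; vc=[4,10]
#10 0x6b→b6/s0 L1-HIT; vc=[4,10]
#11 0x68→b6/s0 L1-HIT; vc=[4,10]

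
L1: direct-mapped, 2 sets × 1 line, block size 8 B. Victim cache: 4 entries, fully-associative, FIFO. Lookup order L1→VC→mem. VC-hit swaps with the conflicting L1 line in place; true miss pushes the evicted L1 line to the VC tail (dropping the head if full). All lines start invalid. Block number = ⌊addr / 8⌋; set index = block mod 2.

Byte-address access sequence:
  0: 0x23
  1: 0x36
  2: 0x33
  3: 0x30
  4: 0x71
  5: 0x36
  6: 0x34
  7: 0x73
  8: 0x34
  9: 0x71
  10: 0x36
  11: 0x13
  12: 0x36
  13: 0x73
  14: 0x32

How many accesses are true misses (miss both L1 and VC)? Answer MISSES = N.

0: 0x23 (blk 4, set 0) → MISS  vc=[]
1: 0x36 (blk 6, set 0) → MISS  vc=[4]
2: 0x33 (blk 6, set 0) → L1-HIT  vc=[4]
3: 0x30 (blk 6, set 0) → L1-HIT  vc=[4]
4: 0x71 (blk 14, set 0) → MISS  vc=[4, 6]
5: 0x36 (blk 6, set 0) → VC-HIT  vc=[4, 14]
6: 0x34 (blk 6, set 0) → L1-HIT  vc=[4, 14]
7: 0x73 (blk 14, set 0) → VC-HIT  vc=[4, 6]
8: 0x34 (blk 6, set 0) → VC-HIT  vc=[4, 14]
9: 0x71 (blk 14, set 0) → VC-HIT  vc=[4, 6]
10: 0x36 (blk 6, set 0) → VC-HIT  vc=[4, 14]
11: 0x13 (blk 2, set 0) → MISS  vc=[4, 14, 6]
12: 0x36 (blk 6, set 0) → VC-HIT  vc=[4, 14, 2]
13: 0x73 (blk 14, set 0) → VC-HIT  vc=[4, 6, 2]
14: 0x32 (blk 6, set 0) → VC-HIT  vc=[4, 14, 2]

MISSES = 4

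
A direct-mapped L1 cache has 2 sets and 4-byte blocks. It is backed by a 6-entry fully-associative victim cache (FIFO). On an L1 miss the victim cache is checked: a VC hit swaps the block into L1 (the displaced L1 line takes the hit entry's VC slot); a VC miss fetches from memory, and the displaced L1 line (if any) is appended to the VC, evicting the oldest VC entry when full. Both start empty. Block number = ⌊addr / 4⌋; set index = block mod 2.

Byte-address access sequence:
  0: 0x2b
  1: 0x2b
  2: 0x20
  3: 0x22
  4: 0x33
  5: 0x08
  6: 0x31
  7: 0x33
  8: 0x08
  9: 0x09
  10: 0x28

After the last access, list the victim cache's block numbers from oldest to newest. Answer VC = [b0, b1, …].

VC = [2, 8, 12]

#0 0x2b→b10/s0 MISS; vc=[]
#1 0x2b→b10/s0 L1-HIT; vc=[]
#2 0x20→b8/s0 MISS; vc=[10]
#3 0x22→b8/s0 L1-HIT; vc=[10]
#4 0x33→b12/s0 MISS; vc=[10,8]
#5 0x8→b2/s0 MISS; vc=[10,8,12]
#6 0x31→b12/s0 VC-HIT; vc=[10,8,2]
#7 0x33→b12/s0 L1-HIT; vc=[10,8,2]
#8 0x8→b2/s0 VC-HIT; vc=[10,8,12]
#9 0x9→b2/s0 L1-HIT; vc=[10,8,12]
#10 0x28→b10/s0 VC-HIT; vc=[2,8,12]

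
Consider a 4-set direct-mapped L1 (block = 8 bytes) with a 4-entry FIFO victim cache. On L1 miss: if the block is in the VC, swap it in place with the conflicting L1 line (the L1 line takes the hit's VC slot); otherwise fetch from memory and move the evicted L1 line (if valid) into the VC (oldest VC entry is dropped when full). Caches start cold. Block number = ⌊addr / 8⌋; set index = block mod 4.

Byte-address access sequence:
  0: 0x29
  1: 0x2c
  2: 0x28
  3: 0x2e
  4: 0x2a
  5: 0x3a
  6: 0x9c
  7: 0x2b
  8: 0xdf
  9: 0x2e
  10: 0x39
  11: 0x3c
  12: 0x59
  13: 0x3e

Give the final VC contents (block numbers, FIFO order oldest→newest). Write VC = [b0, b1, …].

VC = [27, 19, 11]

#0 0x29→b5/s1 MISS; vc=[]
#1 0x2c→b5/s1 L1-HIT; vc=[]
#2 0x28→b5/s1 L1-HIT; vc=[]
#3 0x2e→b5/s1 L1-HIT; vc=[]
#4 0x2a→b5/s1 L1-HIT; vc=[]
#5 0x3a→b7/s3 MISS; vc=[]
#6 0x9c→b19/s3 MISS; vc=[7]
#7 0x2b→b5/s1 L1-HIT; vc=[7]
#8 0xdf→b27/s3 MISS; vc=[7,19]
#9 0x2e→b5/s1 L1-HIT; vc=[7,19]
#10 0x39→b7/s3 VC-HIT; vc=[27,19]
#11 0x3c→b7/s3 L1-HIT; vc=[27,19]
#12 0x59→b11/s3 MISS; vc=[27,19,7]
#13 0x3e→b7/s3 VC-HIT; vc=[27,19,11]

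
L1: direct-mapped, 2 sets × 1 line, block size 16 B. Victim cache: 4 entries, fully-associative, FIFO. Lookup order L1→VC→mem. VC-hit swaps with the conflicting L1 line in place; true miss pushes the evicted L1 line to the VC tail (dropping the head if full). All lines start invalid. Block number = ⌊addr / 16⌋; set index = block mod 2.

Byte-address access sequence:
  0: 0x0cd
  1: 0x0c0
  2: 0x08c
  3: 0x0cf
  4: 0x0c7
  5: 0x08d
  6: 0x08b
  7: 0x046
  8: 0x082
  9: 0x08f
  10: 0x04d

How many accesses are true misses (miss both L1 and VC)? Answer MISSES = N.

MISSES = 3

#0 0xcd→b12/s0 MISS; vc=[]
#1 0xc0→b12/s0 L1-HIT; vc=[]
#2 0x8c→b8/s0 MISS; vc=[12]
#3 0xcf→b12/s0 VC-HIT; vc=[8]
#4 0xc7→b12/s0 L1-HIT; vc=[8]
#5 0x8d→b8/s0 VC-HIT; vc=[12]
#6 0x8b→b8/s0 L1-HIT; vc=[12]
#7 0x46→b4/s0 MISS; vc=[12,8]
#8 0x82→b8/s0 VC-HIT; vc=[12,4]
#9 0x8f→b8/s0 L1-HIT; vc=[12,4]
#10 0x4d→b4/s0 VC-HIT; vc=[12,8]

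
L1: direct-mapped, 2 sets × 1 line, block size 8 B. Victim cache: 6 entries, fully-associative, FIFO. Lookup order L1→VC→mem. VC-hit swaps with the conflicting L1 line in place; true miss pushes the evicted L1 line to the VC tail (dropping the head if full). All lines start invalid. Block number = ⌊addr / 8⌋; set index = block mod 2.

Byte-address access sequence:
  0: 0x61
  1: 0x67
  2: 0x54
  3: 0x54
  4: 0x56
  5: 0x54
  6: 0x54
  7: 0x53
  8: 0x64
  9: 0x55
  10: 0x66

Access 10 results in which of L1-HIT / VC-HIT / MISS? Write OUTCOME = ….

  [0] addr=0x61 blk=12 s=0: MISS | VC []
  [1] addr=0x67 blk=12 s=0: L1-HIT | VC []
  [2] addr=0x54 blk=10 s=0: MISS | VC [12]
  [3] addr=0x54 blk=10 s=0: L1-HIT | VC [12]
  [4] addr=0x56 blk=10 s=0: L1-HIT | VC [12]
  [5] addr=0x54 blk=10 s=0: L1-HIT | VC [12]
  [6] addr=0x54 blk=10 s=0: L1-HIT | VC [12]
  [7] addr=0x53 blk=10 s=0: L1-HIT | VC [12]
  [8] addr=0x64 blk=12 s=0: VC-HIT | VC [10]
  [9] addr=0x55 blk=10 s=0: VC-HIT | VC [12]
  [10] addr=0x66 blk=12 s=0: VC-HIT | VC [10]

OUTCOME = VC-HIT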